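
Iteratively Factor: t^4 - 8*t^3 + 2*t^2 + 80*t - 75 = (t - 5)*(t^3 - 3*t^2 - 13*t + 15) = (t - 5)^2*(t^2 + 2*t - 3) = (t - 5)^2*(t - 1)*(t + 3)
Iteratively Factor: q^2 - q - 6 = (q - 3)*(q + 2)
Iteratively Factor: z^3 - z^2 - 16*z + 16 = (z - 4)*(z^2 + 3*z - 4) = (z - 4)*(z - 1)*(z + 4)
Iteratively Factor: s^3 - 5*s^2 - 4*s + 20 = (s - 5)*(s^2 - 4) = (s - 5)*(s - 2)*(s + 2)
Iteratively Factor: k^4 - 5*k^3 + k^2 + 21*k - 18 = (k + 2)*(k^3 - 7*k^2 + 15*k - 9) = (k - 1)*(k + 2)*(k^2 - 6*k + 9) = (k - 3)*(k - 1)*(k + 2)*(k - 3)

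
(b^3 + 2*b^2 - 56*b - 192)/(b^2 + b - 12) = (b^2 - 2*b - 48)/(b - 3)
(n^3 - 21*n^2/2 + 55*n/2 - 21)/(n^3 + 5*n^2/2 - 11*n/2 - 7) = (2*n^2 - 17*n + 21)/(2*n^2 + 9*n + 7)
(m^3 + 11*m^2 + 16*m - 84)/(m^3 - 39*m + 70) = (m + 6)/(m - 5)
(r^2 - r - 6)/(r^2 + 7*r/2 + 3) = 2*(r - 3)/(2*r + 3)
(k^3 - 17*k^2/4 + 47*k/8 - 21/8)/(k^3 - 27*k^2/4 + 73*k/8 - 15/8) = (4*k^2 - 11*k + 7)/(4*k^2 - 21*k + 5)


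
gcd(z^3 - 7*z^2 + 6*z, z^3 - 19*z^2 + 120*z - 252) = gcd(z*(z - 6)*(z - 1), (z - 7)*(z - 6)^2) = z - 6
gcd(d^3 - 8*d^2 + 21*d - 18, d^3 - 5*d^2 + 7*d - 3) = d - 3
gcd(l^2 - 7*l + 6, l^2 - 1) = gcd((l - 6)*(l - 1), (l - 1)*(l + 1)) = l - 1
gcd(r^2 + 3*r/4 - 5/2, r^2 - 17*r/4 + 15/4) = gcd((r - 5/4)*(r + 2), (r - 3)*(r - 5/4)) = r - 5/4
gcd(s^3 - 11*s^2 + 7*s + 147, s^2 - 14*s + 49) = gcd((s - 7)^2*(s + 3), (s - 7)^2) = s^2 - 14*s + 49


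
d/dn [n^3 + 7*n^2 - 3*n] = 3*n^2 + 14*n - 3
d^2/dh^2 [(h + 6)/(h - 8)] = 28/(h - 8)^3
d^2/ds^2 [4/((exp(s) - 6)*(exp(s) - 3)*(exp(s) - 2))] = (36*exp(5*s) - 484*exp(4*s) + 2224*exp(3*s) - 3456*exp(2*s) - 1152*exp(s) + 5184)*exp(s)/(exp(9*s) - 33*exp(8*s) + 471*exp(7*s) - 3815*exp(6*s) + 19332*exp(5*s) - 63612*exp(4*s) + 136080*exp(3*s) - 182736*exp(2*s) + 139968*exp(s) - 46656)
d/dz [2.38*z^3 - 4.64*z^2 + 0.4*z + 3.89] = 7.14*z^2 - 9.28*z + 0.4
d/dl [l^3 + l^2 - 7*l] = 3*l^2 + 2*l - 7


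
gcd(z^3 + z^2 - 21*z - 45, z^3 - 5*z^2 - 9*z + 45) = z^2 - 2*z - 15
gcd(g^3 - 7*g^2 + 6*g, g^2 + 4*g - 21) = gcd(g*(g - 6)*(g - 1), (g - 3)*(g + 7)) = 1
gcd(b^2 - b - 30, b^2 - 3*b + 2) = 1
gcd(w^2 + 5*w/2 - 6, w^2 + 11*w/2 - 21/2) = w - 3/2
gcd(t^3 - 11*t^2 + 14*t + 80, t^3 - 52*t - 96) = t^2 - 6*t - 16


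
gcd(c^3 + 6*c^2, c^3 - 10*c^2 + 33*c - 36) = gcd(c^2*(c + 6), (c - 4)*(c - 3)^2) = 1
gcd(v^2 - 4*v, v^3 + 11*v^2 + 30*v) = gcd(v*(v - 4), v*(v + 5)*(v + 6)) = v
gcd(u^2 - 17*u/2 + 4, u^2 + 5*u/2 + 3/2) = 1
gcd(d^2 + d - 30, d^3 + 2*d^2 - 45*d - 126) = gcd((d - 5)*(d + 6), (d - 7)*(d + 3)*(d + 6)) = d + 6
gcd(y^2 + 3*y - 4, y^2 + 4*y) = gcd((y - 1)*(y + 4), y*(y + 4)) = y + 4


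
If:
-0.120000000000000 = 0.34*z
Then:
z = -0.35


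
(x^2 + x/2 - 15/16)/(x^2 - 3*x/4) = (x + 5/4)/x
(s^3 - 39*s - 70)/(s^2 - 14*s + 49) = (s^2 + 7*s + 10)/(s - 7)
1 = 1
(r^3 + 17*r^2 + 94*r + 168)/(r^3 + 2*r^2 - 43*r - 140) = (r^2 + 13*r + 42)/(r^2 - 2*r - 35)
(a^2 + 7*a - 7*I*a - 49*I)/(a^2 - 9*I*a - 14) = (a + 7)/(a - 2*I)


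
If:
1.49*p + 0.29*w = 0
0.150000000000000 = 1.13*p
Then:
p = 0.13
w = -0.68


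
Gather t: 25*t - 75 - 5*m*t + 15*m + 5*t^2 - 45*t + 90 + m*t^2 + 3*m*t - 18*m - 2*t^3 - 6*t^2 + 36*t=-3*m - 2*t^3 + t^2*(m - 1) + t*(16 - 2*m) + 15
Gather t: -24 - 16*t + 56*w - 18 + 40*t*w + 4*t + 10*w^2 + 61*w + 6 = t*(40*w - 12) + 10*w^2 + 117*w - 36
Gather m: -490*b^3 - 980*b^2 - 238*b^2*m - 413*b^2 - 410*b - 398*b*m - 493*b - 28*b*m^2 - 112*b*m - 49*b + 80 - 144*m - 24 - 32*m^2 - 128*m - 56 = -490*b^3 - 1393*b^2 - 952*b + m^2*(-28*b - 32) + m*(-238*b^2 - 510*b - 272)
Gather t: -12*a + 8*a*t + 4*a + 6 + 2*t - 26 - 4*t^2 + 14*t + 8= -8*a - 4*t^2 + t*(8*a + 16) - 12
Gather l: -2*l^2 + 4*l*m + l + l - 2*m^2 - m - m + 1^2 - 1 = -2*l^2 + l*(4*m + 2) - 2*m^2 - 2*m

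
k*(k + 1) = k^2 + k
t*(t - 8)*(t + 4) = t^3 - 4*t^2 - 32*t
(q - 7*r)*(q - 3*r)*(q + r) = q^3 - 9*q^2*r + 11*q*r^2 + 21*r^3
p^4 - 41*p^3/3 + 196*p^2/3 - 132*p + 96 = (p - 6)*(p - 3)*(p - 8/3)*(p - 2)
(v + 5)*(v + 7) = v^2 + 12*v + 35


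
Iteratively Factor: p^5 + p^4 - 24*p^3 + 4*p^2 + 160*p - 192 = (p - 3)*(p^4 + 4*p^3 - 12*p^2 - 32*p + 64) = (p - 3)*(p + 4)*(p^3 - 12*p + 16) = (p - 3)*(p - 2)*(p + 4)*(p^2 + 2*p - 8) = (p - 3)*(p - 2)^2*(p + 4)*(p + 4)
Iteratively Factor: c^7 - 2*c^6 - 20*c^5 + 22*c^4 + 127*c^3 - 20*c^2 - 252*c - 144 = (c - 4)*(c^6 + 2*c^5 - 12*c^4 - 26*c^3 + 23*c^2 + 72*c + 36) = (c - 4)*(c - 2)*(c^5 + 4*c^4 - 4*c^3 - 34*c^2 - 45*c - 18) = (c - 4)*(c - 2)*(c + 1)*(c^4 + 3*c^3 - 7*c^2 - 27*c - 18) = (c - 4)*(c - 2)*(c + 1)^2*(c^3 + 2*c^2 - 9*c - 18) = (c - 4)*(c - 3)*(c - 2)*(c + 1)^2*(c^2 + 5*c + 6) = (c - 4)*(c - 3)*(c - 2)*(c + 1)^2*(c + 2)*(c + 3)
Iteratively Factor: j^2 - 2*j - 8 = (j + 2)*(j - 4)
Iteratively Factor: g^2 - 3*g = (g - 3)*(g)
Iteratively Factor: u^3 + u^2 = (u)*(u^2 + u) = u*(u + 1)*(u)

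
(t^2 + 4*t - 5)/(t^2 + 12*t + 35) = (t - 1)/(t + 7)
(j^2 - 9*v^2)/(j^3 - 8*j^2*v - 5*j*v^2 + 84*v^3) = (j - 3*v)/(j^2 - 11*j*v + 28*v^2)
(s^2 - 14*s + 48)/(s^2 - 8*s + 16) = (s^2 - 14*s + 48)/(s^2 - 8*s + 16)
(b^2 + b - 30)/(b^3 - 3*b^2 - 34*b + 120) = 1/(b - 4)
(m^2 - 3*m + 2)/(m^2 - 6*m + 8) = (m - 1)/(m - 4)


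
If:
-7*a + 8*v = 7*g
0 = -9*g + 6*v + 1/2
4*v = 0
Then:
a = -1/18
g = 1/18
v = 0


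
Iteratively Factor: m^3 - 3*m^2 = (m)*(m^2 - 3*m) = m*(m - 3)*(m)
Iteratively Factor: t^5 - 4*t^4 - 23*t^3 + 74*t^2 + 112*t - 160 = (t - 5)*(t^4 + t^3 - 18*t^2 - 16*t + 32) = (t - 5)*(t - 4)*(t^3 + 5*t^2 + 2*t - 8) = (t - 5)*(t - 4)*(t + 2)*(t^2 + 3*t - 4) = (t - 5)*(t - 4)*(t - 1)*(t + 2)*(t + 4)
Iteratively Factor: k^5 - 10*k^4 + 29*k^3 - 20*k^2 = (k)*(k^4 - 10*k^3 + 29*k^2 - 20*k) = k*(k - 4)*(k^3 - 6*k^2 + 5*k) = k*(k - 5)*(k - 4)*(k^2 - k) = k*(k - 5)*(k - 4)*(k - 1)*(k)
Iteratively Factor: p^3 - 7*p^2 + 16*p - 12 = (p - 2)*(p^2 - 5*p + 6) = (p - 3)*(p - 2)*(p - 2)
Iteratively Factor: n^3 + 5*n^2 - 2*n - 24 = (n + 3)*(n^2 + 2*n - 8) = (n - 2)*(n + 3)*(n + 4)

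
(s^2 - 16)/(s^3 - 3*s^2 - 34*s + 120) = (s + 4)/(s^2 + s - 30)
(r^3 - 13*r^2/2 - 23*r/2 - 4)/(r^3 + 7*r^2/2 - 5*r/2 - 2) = (r^2 - 7*r - 8)/(r^2 + 3*r - 4)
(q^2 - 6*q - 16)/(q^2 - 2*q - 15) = (-q^2 + 6*q + 16)/(-q^2 + 2*q + 15)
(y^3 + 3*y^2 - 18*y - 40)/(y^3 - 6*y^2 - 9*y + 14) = (y^2 + y - 20)/(y^2 - 8*y + 7)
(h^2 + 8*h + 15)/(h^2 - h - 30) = (h + 3)/(h - 6)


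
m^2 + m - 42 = (m - 6)*(m + 7)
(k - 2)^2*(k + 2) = k^3 - 2*k^2 - 4*k + 8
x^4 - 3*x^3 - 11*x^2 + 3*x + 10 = (x - 5)*(x - 1)*(x + 1)*(x + 2)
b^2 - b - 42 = (b - 7)*(b + 6)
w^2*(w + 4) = w^3 + 4*w^2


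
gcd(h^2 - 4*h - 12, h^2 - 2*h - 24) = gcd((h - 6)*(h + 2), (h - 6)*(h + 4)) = h - 6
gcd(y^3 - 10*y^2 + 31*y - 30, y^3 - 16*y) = 1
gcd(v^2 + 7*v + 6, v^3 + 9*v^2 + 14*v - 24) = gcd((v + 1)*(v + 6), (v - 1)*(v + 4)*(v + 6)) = v + 6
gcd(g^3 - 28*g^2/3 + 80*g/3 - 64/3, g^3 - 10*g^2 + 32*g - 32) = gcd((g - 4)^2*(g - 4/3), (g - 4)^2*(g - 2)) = g^2 - 8*g + 16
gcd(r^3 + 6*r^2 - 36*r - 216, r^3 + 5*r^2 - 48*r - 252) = r^2 + 12*r + 36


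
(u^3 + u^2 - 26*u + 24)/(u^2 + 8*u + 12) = (u^2 - 5*u + 4)/(u + 2)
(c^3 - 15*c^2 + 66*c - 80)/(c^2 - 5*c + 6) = (c^2 - 13*c + 40)/(c - 3)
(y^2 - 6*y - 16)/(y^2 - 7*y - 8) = (y + 2)/(y + 1)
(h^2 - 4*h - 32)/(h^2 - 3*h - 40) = (h + 4)/(h + 5)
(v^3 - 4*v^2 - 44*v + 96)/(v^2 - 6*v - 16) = (v^2 + 4*v - 12)/(v + 2)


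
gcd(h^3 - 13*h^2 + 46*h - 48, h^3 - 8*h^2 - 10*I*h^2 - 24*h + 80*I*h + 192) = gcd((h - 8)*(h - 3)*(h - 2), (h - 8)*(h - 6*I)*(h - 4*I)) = h - 8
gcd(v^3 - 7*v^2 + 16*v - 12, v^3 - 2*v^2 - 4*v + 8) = v^2 - 4*v + 4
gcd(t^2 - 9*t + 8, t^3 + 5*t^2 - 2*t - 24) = 1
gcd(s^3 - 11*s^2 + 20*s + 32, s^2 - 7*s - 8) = s^2 - 7*s - 8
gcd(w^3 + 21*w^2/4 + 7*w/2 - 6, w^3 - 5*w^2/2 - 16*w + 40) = w + 4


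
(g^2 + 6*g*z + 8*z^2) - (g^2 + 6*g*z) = 8*z^2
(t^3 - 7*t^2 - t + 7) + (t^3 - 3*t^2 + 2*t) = 2*t^3 - 10*t^2 + t + 7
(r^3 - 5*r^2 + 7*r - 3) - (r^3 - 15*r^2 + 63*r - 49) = 10*r^2 - 56*r + 46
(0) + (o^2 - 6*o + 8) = o^2 - 6*o + 8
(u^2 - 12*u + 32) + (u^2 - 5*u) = 2*u^2 - 17*u + 32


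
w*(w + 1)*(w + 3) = w^3 + 4*w^2 + 3*w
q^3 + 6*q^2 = q^2*(q + 6)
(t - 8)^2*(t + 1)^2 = t^4 - 14*t^3 + 33*t^2 + 112*t + 64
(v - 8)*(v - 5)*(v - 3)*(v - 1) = v^4 - 17*v^3 + 95*v^2 - 199*v + 120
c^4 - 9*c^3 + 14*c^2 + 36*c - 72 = (c - 6)*(c - 3)*(c - 2)*(c + 2)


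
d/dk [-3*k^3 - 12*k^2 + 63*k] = -9*k^2 - 24*k + 63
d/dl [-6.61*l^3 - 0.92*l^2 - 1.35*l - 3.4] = -19.83*l^2 - 1.84*l - 1.35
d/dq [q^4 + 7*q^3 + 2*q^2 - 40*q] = 4*q^3 + 21*q^2 + 4*q - 40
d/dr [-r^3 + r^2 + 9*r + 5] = -3*r^2 + 2*r + 9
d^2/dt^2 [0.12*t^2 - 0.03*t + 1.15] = 0.240000000000000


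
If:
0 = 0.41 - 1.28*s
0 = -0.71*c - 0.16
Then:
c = -0.23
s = 0.32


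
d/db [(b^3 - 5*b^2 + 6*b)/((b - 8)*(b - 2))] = (b^2 - 16*b + 24)/(b^2 - 16*b + 64)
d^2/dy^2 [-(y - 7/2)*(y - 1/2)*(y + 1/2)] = 7 - 6*y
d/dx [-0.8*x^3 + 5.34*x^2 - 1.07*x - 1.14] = -2.4*x^2 + 10.68*x - 1.07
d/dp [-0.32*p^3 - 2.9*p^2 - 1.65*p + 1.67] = -0.96*p^2 - 5.8*p - 1.65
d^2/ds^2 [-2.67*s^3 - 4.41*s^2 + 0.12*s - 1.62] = -16.02*s - 8.82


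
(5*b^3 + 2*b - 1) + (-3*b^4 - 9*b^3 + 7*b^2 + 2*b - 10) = -3*b^4 - 4*b^3 + 7*b^2 + 4*b - 11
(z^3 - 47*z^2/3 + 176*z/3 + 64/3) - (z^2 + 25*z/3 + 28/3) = z^3 - 50*z^2/3 + 151*z/3 + 12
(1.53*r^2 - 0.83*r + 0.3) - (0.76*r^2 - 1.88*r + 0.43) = 0.77*r^2 + 1.05*r - 0.13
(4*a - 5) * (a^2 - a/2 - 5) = 4*a^3 - 7*a^2 - 35*a/2 + 25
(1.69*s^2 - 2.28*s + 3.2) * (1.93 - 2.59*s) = -4.3771*s^3 + 9.1669*s^2 - 12.6884*s + 6.176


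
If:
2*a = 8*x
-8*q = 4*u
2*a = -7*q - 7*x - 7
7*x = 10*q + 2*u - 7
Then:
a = -364/139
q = 56/139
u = -112/139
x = -91/139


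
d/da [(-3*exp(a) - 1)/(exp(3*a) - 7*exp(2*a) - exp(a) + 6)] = (-(3*exp(a) + 1)*(-3*exp(2*a) + 14*exp(a) + 1) - 3*exp(3*a) + 21*exp(2*a) + 3*exp(a) - 18)*exp(a)/(exp(3*a) - 7*exp(2*a) - exp(a) + 6)^2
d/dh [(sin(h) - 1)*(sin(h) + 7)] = 2*(sin(h) + 3)*cos(h)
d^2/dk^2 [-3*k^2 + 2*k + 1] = -6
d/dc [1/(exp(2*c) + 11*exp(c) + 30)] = (-2*exp(c) - 11)*exp(c)/(exp(2*c) + 11*exp(c) + 30)^2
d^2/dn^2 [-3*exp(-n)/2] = -3*exp(-n)/2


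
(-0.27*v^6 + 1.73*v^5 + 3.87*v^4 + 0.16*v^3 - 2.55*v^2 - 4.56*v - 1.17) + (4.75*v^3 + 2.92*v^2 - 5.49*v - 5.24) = -0.27*v^6 + 1.73*v^5 + 3.87*v^4 + 4.91*v^3 + 0.37*v^2 - 10.05*v - 6.41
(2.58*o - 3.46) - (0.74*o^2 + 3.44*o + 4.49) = -0.74*o^2 - 0.86*o - 7.95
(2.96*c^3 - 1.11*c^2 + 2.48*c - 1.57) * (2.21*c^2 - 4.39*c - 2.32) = 6.5416*c^5 - 15.4475*c^4 + 3.4865*c^3 - 11.7817*c^2 + 1.1387*c + 3.6424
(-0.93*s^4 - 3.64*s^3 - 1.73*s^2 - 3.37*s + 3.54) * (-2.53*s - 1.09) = 2.3529*s^5 + 10.2229*s^4 + 8.3445*s^3 + 10.4118*s^2 - 5.2829*s - 3.8586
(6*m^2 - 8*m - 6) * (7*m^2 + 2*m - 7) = 42*m^4 - 44*m^3 - 100*m^2 + 44*m + 42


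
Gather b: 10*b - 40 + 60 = 10*b + 20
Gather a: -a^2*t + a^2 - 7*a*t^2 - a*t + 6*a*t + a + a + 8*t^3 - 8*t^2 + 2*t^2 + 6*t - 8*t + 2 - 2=a^2*(1 - t) + a*(-7*t^2 + 5*t + 2) + 8*t^3 - 6*t^2 - 2*t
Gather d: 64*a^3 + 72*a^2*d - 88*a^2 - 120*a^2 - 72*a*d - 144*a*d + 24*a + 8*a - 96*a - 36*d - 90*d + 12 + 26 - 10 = 64*a^3 - 208*a^2 - 64*a + d*(72*a^2 - 216*a - 126) + 28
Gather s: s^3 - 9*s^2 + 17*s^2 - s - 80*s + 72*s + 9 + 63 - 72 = s^3 + 8*s^2 - 9*s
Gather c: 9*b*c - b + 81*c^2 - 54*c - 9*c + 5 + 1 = -b + 81*c^2 + c*(9*b - 63) + 6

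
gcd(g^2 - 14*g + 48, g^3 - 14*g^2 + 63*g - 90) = g - 6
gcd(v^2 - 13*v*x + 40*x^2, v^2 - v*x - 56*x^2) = -v + 8*x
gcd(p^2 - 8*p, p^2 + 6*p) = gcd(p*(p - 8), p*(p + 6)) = p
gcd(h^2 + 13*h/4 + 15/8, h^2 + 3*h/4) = h + 3/4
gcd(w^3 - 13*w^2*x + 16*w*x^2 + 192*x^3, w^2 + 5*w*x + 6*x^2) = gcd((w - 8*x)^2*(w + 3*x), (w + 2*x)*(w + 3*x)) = w + 3*x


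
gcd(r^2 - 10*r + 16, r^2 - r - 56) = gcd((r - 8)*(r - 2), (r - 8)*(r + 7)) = r - 8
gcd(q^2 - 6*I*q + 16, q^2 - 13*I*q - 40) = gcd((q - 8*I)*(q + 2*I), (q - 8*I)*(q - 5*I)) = q - 8*I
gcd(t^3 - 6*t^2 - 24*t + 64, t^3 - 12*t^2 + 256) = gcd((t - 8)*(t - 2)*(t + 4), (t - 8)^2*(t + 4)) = t^2 - 4*t - 32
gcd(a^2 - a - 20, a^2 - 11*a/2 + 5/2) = a - 5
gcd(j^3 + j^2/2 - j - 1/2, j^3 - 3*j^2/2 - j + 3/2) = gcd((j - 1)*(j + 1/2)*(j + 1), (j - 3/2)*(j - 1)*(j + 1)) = j^2 - 1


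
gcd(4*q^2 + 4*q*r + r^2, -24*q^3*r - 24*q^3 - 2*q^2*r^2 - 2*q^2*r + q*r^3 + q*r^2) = 1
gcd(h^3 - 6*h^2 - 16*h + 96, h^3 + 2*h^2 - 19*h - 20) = h - 4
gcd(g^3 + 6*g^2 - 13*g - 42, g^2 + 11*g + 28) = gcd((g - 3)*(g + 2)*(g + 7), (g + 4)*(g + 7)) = g + 7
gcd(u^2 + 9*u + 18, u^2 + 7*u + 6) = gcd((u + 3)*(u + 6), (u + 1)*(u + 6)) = u + 6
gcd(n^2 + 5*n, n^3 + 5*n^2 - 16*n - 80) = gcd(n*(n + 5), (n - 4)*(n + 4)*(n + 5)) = n + 5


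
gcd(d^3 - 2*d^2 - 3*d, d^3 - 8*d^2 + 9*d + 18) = d^2 - 2*d - 3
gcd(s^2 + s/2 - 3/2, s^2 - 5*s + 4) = s - 1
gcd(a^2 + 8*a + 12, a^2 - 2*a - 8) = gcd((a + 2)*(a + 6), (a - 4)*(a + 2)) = a + 2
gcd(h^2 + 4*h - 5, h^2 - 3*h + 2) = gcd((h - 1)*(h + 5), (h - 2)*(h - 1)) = h - 1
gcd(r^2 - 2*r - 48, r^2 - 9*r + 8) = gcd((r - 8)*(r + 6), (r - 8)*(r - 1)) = r - 8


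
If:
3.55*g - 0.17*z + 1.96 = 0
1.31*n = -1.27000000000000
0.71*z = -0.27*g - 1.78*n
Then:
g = -0.43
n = -0.97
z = 2.59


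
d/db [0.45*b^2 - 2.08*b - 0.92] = 0.9*b - 2.08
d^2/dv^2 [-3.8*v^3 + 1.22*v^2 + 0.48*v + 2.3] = 2.44 - 22.8*v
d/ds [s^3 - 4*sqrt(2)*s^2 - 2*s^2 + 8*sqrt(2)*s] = 3*s^2 - 8*sqrt(2)*s - 4*s + 8*sqrt(2)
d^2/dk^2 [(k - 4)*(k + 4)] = 2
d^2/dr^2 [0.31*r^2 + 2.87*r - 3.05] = 0.620000000000000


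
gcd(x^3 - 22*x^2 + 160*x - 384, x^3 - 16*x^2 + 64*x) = x^2 - 16*x + 64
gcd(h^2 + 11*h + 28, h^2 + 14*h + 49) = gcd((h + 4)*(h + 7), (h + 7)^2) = h + 7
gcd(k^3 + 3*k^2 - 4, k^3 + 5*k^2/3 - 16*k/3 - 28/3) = k^2 + 4*k + 4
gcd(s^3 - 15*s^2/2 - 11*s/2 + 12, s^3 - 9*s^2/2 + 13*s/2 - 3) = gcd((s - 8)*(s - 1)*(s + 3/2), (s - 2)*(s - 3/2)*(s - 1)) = s - 1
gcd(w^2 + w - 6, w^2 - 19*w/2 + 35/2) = 1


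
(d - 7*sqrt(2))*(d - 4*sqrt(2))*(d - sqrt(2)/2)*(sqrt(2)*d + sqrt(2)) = sqrt(2)*d^4 - 23*d^3 + sqrt(2)*d^3 - 23*d^2 + 67*sqrt(2)*d^2 - 56*d + 67*sqrt(2)*d - 56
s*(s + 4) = s^2 + 4*s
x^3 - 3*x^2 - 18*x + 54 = (x - 3)*(x - 3*sqrt(2))*(x + 3*sqrt(2))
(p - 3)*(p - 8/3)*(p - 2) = p^3 - 23*p^2/3 + 58*p/3 - 16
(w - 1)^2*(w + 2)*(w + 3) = w^4 + 3*w^3 - 3*w^2 - 7*w + 6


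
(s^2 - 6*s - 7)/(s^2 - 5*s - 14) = (s + 1)/(s + 2)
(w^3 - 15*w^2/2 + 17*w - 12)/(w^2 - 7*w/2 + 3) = w - 4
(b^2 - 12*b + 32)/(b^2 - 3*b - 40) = (b - 4)/(b + 5)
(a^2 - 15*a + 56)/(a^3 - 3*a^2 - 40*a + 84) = (a - 8)/(a^2 + 4*a - 12)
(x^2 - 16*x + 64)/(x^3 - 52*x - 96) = (x - 8)/(x^2 + 8*x + 12)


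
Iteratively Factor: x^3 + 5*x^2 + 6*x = (x)*(x^2 + 5*x + 6) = x*(x + 3)*(x + 2)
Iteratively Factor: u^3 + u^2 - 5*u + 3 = (u - 1)*(u^2 + 2*u - 3) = (u - 1)^2*(u + 3)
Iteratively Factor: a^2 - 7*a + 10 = (a - 2)*(a - 5)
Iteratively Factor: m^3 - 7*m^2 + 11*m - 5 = (m - 1)*(m^2 - 6*m + 5) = (m - 5)*(m - 1)*(m - 1)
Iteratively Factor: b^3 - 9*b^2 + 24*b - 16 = (b - 4)*(b^2 - 5*b + 4) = (b - 4)^2*(b - 1)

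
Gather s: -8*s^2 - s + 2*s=-8*s^2 + s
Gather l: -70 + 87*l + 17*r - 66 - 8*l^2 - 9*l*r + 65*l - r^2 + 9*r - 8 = -8*l^2 + l*(152 - 9*r) - r^2 + 26*r - 144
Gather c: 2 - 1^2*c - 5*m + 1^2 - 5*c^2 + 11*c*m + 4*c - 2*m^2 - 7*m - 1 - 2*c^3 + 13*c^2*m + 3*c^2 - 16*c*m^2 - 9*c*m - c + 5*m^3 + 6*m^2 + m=-2*c^3 + c^2*(13*m - 2) + c*(-16*m^2 + 2*m + 2) + 5*m^3 + 4*m^2 - 11*m + 2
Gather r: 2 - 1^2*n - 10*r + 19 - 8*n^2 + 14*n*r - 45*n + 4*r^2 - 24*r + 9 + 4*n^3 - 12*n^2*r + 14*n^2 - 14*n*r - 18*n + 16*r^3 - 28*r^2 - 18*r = 4*n^3 + 6*n^2 - 64*n + 16*r^3 - 24*r^2 + r*(-12*n^2 - 52) + 30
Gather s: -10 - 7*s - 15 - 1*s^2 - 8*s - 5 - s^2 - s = -2*s^2 - 16*s - 30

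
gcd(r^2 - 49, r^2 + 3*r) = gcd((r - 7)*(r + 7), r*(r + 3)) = 1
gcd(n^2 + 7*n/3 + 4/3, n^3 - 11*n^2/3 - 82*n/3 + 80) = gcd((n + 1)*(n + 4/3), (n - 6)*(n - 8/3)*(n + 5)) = 1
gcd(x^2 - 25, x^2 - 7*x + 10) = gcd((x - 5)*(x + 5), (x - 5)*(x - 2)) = x - 5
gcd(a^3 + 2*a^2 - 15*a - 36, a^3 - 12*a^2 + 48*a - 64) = a - 4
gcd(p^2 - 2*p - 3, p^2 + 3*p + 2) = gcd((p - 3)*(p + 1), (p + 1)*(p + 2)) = p + 1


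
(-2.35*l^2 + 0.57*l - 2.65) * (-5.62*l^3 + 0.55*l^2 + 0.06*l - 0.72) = 13.207*l^5 - 4.4959*l^4 + 15.0655*l^3 + 0.2687*l^2 - 0.5694*l + 1.908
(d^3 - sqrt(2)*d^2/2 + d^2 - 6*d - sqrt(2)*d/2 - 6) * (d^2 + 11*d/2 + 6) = d^5 - sqrt(2)*d^4/2 + 13*d^4/2 - 13*sqrt(2)*d^3/4 + 11*d^3/2 - 33*d^2 - 23*sqrt(2)*d^2/4 - 69*d - 3*sqrt(2)*d - 36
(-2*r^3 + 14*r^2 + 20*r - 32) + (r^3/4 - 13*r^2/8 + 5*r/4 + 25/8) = -7*r^3/4 + 99*r^2/8 + 85*r/4 - 231/8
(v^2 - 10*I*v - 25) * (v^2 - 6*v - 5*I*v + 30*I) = v^4 - 6*v^3 - 15*I*v^3 - 75*v^2 + 90*I*v^2 + 450*v + 125*I*v - 750*I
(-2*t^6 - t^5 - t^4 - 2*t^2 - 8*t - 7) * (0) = 0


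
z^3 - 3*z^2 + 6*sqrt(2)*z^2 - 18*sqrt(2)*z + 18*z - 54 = (z - 3)*(z + 3*sqrt(2))^2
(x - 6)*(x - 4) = x^2 - 10*x + 24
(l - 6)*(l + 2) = l^2 - 4*l - 12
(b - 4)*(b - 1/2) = b^2 - 9*b/2 + 2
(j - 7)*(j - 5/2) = j^2 - 19*j/2 + 35/2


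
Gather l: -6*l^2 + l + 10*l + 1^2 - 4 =-6*l^2 + 11*l - 3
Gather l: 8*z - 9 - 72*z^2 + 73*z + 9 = -72*z^2 + 81*z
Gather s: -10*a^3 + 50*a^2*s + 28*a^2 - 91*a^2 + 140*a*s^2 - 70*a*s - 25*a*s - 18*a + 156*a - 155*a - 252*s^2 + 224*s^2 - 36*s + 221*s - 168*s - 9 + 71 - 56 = -10*a^3 - 63*a^2 - 17*a + s^2*(140*a - 28) + s*(50*a^2 - 95*a + 17) + 6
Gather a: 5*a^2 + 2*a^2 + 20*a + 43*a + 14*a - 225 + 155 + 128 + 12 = 7*a^2 + 77*a + 70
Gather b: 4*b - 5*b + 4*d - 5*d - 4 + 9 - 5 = -b - d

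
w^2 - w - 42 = (w - 7)*(w + 6)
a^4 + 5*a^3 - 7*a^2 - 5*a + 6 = (a - 1)^2*(a + 1)*(a + 6)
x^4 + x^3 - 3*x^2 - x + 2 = (x - 1)^2*(x + 1)*(x + 2)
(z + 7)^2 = z^2 + 14*z + 49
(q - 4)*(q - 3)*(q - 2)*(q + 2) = q^4 - 7*q^3 + 8*q^2 + 28*q - 48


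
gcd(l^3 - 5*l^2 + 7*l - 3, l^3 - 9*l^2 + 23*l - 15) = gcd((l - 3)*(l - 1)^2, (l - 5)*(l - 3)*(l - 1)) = l^2 - 4*l + 3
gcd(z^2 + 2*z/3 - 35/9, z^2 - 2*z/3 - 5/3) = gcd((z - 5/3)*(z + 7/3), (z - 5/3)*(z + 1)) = z - 5/3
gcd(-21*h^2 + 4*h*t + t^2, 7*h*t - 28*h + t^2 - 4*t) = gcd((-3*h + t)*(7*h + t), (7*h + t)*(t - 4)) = 7*h + t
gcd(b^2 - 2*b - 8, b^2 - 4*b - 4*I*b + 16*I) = b - 4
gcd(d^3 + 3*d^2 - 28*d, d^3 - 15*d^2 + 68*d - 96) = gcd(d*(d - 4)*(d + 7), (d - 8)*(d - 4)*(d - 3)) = d - 4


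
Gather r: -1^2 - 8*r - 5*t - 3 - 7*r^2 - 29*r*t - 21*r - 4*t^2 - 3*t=-7*r^2 + r*(-29*t - 29) - 4*t^2 - 8*t - 4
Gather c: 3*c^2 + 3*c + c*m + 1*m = 3*c^2 + c*(m + 3) + m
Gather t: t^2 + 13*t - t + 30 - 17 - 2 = t^2 + 12*t + 11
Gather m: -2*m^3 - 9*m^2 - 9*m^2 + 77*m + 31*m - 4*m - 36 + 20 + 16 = -2*m^3 - 18*m^2 + 104*m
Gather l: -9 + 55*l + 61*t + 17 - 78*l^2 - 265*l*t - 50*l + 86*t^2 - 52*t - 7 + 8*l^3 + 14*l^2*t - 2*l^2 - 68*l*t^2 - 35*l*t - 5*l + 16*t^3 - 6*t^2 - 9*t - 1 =8*l^3 + l^2*(14*t - 80) + l*(-68*t^2 - 300*t) + 16*t^3 + 80*t^2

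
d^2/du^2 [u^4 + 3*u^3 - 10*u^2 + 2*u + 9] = 12*u^2 + 18*u - 20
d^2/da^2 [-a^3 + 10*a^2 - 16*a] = 20 - 6*a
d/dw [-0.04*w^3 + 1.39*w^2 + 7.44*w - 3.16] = -0.12*w^2 + 2.78*w + 7.44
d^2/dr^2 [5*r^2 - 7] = 10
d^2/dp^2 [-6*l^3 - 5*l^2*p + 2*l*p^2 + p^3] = 4*l + 6*p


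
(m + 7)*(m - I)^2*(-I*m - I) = -I*m^4 - 2*m^3 - 8*I*m^3 - 16*m^2 - 6*I*m^2 - 14*m + 8*I*m + 7*I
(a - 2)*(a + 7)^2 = a^3 + 12*a^2 + 21*a - 98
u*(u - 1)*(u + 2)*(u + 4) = u^4 + 5*u^3 + 2*u^2 - 8*u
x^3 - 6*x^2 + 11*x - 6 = (x - 3)*(x - 2)*(x - 1)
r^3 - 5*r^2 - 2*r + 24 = (r - 4)*(r - 3)*(r + 2)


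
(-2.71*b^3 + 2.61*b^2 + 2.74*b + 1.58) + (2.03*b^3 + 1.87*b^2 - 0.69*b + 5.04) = -0.68*b^3 + 4.48*b^2 + 2.05*b + 6.62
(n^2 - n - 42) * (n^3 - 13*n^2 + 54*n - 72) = n^5 - 14*n^4 + 25*n^3 + 420*n^2 - 2196*n + 3024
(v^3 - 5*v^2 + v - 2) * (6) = 6*v^3 - 30*v^2 + 6*v - 12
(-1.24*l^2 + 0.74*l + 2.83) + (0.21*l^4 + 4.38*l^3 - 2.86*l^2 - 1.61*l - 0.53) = 0.21*l^4 + 4.38*l^3 - 4.1*l^2 - 0.87*l + 2.3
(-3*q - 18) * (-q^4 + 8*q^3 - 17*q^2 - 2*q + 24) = 3*q^5 - 6*q^4 - 93*q^3 + 312*q^2 - 36*q - 432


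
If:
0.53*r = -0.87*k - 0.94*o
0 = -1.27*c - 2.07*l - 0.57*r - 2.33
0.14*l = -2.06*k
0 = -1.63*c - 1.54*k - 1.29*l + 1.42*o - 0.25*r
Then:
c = 1.28836190807553 - 0.782023008813424*r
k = 0.130216863012014 - 0.0138932721183403*r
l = 0.204429575455579*r - 1.91604812717677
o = -0.550971120486217*r - 0.120519862574949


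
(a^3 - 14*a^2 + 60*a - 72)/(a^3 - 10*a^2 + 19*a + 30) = (a^2 - 8*a + 12)/(a^2 - 4*a - 5)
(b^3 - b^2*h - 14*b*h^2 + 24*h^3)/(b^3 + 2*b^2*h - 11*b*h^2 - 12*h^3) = (b - 2*h)/(b + h)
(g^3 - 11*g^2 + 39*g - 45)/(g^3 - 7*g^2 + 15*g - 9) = (g - 5)/(g - 1)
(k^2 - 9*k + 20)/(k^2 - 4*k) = (k - 5)/k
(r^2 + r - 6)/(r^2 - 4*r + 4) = (r + 3)/(r - 2)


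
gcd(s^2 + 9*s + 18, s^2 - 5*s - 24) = s + 3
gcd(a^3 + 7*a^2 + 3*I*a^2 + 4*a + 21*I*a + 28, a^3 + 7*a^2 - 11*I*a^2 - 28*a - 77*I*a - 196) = a + 7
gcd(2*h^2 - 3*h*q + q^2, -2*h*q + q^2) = -2*h + q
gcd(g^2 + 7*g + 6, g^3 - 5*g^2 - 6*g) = g + 1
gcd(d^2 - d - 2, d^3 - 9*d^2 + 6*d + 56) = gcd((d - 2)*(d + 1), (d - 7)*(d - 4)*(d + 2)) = 1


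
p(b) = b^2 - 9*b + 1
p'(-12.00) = -33.00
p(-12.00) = 253.00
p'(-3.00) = -15.00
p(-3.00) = 37.00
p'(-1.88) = -12.76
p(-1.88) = 21.45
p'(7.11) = 5.22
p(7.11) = -12.44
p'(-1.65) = -12.30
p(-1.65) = 18.57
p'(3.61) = -1.78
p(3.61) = -18.46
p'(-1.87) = -12.74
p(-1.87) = 21.33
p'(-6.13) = -21.26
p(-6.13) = 93.75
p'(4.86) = 0.72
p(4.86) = -19.12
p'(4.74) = 0.48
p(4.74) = -19.19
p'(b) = 2*b - 9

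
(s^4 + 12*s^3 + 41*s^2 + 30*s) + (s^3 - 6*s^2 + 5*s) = s^4 + 13*s^3 + 35*s^2 + 35*s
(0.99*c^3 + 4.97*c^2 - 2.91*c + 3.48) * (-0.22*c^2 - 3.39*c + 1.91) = -0.2178*c^5 - 4.4495*c^4 - 14.3172*c^3 + 18.592*c^2 - 17.3553*c + 6.6468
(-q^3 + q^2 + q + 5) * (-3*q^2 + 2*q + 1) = 3*q^5 - 5*q^4 - 2*q^3 - 12*q^2 + 11*q + 5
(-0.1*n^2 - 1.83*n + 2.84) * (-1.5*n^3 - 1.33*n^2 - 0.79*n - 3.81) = 0.15*n^5 + 2.878*n^4 - 1.7471*n^3 - 1.9505*n^2 + 4.7287*n - 10.8204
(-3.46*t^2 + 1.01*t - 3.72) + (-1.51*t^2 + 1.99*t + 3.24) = -4.97*t^2 + 3.0*t - 0.48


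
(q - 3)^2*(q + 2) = q^3 - 4*q^2 - 3*q + 18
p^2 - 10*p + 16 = (p - 8)*(p - 2)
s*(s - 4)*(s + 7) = s^3 + 3*s^2 - 28*s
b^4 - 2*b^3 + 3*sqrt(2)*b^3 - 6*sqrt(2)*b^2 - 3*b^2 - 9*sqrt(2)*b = b*(b - 3)*(b + 1)*(b + 3*sqrt(2))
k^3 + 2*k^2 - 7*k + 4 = (k - 1)^2*(k + 4)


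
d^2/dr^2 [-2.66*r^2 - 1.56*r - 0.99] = -5.32000000000000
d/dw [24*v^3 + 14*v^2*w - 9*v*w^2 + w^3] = 14*v^2 - 18*v*w + 3*w^2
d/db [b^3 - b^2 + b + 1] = 3*b^2 - 2*b + 1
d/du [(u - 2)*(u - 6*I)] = 2*u - 2 - 6*I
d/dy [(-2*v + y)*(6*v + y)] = 4*v + 2*y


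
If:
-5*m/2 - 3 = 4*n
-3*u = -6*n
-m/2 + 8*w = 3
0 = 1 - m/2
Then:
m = 2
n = -2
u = -4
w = 1/2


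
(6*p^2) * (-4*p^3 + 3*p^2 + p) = -24*p^5 + 18*p^4 + 6*p^3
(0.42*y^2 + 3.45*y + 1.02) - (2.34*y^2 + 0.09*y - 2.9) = -1.92*y^2 + 3.36*y + 3.92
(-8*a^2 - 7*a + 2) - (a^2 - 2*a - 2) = -9*a^2 - 5*a + 4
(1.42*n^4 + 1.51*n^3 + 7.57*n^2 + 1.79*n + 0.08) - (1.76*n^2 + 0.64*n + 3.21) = 1.42*n^4 + 1.51*n^3 + 5.81*n^2 + 1.15*n - 3.13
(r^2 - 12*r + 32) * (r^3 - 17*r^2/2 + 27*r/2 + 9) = r^5 - 41*r^4/2 + 295*r^3/2 - 425*r^2 + 324*r + 288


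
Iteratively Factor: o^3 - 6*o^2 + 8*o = (o)*(o^2 - 6*o + 8) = o*(o - 2)*(o - 4)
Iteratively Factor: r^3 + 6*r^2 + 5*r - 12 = (r + 4)*(r^2 + 2*r - 3) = (r + 3)*(r + 4)*(r - 1)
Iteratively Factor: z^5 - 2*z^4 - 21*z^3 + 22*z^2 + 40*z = (z + 1)*(z^4 - 3*z^3 - 18*z^2 + 40*z) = (z - 5)*(z + 1)*(z^3 + 2*z^2 - 8*z) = (z - 5)*(z - 2)*(z + 1)*(z^2 + 4*z) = z*(z - 5)*(z - 2)*(z + 1)*(z + 4)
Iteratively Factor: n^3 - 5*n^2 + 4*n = (n - 1)*(n^2 - 4*n) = n*(n - 1)*(n - 4)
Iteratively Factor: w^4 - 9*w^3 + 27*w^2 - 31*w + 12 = (w - 4)*(w^3 - 5*w^2 + 7*w - 3) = (w - 4)*(w - 1)*(w^2 - 4*w + 3) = (w - 4)*(w - 3)*(w - 1)*(w - 1)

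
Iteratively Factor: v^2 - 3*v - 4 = (v + 1)*(v - 4)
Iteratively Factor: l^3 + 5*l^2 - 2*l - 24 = (l + 4)*(l^2 + l - 6) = (l - 2)*(l + 4)*(l + 3)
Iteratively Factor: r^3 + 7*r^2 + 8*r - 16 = (r + 4)*(r^2 + 3*r - 4) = (r + 4)^2*(r - 1)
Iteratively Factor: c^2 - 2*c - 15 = (c + 3)*(c - 5)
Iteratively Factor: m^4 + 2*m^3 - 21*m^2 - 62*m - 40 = (m + 4)*(m^3 - 2*m^2 - 13*m - 10) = (m + 2)*(m + 4)*(m^2 - 4*m - 5) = (m - 5)*(m + 2)*(m + 4)*(m + 1)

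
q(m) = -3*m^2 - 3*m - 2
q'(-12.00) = 69.00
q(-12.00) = -398.00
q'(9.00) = -57.00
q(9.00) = -272.00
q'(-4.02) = 21.12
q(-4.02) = -38.42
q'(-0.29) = -1.26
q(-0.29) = -1.38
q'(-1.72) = 7.32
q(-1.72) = -5.72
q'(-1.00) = 3.00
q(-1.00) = -2.00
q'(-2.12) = 9.72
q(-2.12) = -9.12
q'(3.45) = -23.70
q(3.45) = -48.06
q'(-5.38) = 29.28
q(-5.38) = -72.69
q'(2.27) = -16.62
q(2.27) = -24.27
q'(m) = -6*m - 3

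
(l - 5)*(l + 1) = l^2 - 4*l - 5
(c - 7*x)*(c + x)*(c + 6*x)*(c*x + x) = c^4*x + c^3*x - 43*c^2*x^3 - 42*c*x^4 - 43*c*x^3 - 42*x^4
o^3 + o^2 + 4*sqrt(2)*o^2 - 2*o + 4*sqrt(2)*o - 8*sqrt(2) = (o - 1)*(o + 2)*(o + 4*sqrt(2))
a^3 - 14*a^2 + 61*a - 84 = (a - 7)*(a - 4)*(a - 3)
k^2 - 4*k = k*(k - 4)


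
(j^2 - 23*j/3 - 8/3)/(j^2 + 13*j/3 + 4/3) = (j - 8)/(j + 4)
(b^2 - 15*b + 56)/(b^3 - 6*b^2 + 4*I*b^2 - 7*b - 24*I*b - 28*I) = (b - 8)/(b^2 + b*(1 + 4*I) + 4*I)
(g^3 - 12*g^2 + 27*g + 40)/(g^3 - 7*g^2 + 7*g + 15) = (g - 8)/(g - 3)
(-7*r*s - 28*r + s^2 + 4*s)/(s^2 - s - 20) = (-7*r + s)/(s - 5)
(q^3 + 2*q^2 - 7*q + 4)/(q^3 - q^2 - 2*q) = (-q^3 - 2*q^2 + 7*q - 4)/(q*(-q^2 + q + 2))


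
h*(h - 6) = h^2 - 6*h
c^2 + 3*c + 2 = (c + 1)*(c + 2)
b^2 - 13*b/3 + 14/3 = (b - 7/3)*(b - 2)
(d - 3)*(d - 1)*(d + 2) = d^3 - 2*d^2 - 5*d + 6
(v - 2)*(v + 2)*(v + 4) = v^3 + 4*v^2 - 4*v - 16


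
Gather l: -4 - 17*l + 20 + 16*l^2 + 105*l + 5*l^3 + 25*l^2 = 5*l^3 + 41*l^2 + 88*l + 16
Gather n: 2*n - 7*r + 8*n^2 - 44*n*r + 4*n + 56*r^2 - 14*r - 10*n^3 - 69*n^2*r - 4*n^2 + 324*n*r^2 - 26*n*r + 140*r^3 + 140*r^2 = -10*n^3 + n^2*(4 - 69*r) + n*(324*r^2 - 70*r + 6) + 140*r^3 + 196*r^2 - 21*r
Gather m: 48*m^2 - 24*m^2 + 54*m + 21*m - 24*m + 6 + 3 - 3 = 24*m^2 + 51*m + 6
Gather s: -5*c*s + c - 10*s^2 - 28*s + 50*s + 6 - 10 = c - 10*s^2 + s*(22 - 5*c) - 4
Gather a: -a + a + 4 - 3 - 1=0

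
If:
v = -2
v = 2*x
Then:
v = -2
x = -1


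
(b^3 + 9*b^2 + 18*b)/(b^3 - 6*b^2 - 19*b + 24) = b*(b + 6)/(b^2 - 9*b + 8)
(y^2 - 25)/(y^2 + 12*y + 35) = (y - 5)/(y + 7)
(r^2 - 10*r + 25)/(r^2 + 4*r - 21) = (r^2 - 10*r + 25)/(r^2 + 4*r - 21)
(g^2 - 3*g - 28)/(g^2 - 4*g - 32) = (g - 7)/(g - 8)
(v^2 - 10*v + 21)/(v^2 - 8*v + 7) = (v - 3)/(v - 1)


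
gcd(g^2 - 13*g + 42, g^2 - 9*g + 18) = g - 6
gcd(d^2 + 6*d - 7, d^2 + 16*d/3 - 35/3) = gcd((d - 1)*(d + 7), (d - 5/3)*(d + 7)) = d + 7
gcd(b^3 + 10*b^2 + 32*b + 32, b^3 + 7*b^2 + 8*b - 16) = b^2 + 8*b + 16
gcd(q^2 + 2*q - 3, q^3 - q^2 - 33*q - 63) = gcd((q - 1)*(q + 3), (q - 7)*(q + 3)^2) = q + 3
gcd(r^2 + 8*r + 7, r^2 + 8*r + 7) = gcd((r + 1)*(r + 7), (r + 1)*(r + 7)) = r^2 + 8*r + 7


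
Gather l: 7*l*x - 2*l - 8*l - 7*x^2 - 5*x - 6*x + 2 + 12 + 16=l*(7*x - 10) - 7*x^2 - 11*x + 30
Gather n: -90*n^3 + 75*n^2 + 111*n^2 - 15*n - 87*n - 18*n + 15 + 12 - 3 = -90*n^3 + 186*n^2 - 120*n + 24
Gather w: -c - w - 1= -c - w - 1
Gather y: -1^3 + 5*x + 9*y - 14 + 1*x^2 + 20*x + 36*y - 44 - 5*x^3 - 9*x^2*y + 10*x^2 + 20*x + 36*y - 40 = -5*x^3 + 11*x^2 + 45*x + y*(81 - 9*x^2) - 99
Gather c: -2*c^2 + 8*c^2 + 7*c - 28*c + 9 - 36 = 6*c^2 - 21*c - 27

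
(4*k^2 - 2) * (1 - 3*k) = -12*k^3 + 4*k^2 + 6*k - 2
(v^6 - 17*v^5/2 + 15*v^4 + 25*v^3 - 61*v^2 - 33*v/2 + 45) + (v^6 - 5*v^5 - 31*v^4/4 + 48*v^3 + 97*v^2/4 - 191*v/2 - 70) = 2*v^6 - 27*v^5/2 + 29*v^4/4 + 73*v^3 - 147*v^2/4 - 112*v - 25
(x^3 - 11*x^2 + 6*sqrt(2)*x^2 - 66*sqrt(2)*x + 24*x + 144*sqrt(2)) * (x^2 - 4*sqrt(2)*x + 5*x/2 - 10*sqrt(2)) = x^5 - 17*x^4/2 + 2*sqrt(2)*x^4 - 103*x^3/2 - 17*sqrt(2)*x^3 - 7*sqrt(2)*x^2 + 468*x^2 + 168*x + 120*sqrt(2)*x - 2880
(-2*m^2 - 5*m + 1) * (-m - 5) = 2*m^3 + 15*m^2 + 24*m - 5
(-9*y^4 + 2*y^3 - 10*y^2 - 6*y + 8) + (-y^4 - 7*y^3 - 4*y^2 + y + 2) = -10*y^4 - 5*y^3 - 14*y^2 - 5*y + 10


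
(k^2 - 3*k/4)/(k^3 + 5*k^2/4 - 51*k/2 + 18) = k/(k^2 + 2*k - 24)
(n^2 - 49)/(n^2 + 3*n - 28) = (n - 7)/(n - 4)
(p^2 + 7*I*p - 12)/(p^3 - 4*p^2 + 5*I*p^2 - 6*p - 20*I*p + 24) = (p + 4*I)/(p^2 + 2*p*(-2 + I) - 8*I)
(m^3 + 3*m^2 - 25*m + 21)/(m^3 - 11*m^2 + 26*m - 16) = (m^2 + 4*m - 21)/(m^2 - 10*m + 16)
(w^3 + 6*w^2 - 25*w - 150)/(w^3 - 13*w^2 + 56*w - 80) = (w^2 + 11*w + 30)/(w^2 - 8*w + 16)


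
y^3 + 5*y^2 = y^2*(y + 5)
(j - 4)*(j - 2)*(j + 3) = j^3 - 3*j^2 - 10*j + 24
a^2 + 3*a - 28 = (a - 4)*(a + 7)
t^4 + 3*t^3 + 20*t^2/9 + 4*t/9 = t*(t + 1/3)*(t + 2/3)*(t + 2)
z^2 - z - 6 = (z - 3)*(z + 2)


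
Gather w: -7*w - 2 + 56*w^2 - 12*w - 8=56*w^2 - 19*w - 10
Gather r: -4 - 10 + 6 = -8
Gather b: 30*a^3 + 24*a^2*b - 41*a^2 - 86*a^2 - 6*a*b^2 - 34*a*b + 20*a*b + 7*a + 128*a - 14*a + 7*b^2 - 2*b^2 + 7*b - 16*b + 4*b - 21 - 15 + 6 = 30*a^3 - 127*a^2 + 121*a + b^2*(5 - 6*a) + b*(24*a^2 - 14*a - 5) - 30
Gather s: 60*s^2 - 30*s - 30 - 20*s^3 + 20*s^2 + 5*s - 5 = -20*s^3 + 80*s^2 - 25*s - 35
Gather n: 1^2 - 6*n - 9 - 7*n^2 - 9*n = -7*n^2 - 15*n - 8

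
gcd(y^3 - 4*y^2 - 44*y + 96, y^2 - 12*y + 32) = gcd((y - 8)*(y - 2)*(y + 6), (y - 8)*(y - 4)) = y - 8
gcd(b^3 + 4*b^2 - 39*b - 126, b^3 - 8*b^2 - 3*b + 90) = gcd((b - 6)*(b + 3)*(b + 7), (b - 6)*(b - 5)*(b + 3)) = b^2 - 3*b - 18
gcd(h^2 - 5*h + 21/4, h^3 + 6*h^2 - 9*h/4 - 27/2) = h - 3/2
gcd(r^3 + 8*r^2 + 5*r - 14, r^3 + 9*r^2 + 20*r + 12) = r + 2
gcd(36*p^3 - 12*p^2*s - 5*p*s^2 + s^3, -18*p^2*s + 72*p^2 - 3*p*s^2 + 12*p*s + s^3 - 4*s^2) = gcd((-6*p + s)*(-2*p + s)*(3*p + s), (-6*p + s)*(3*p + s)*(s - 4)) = 18*p^2 + 3*p*s - s^2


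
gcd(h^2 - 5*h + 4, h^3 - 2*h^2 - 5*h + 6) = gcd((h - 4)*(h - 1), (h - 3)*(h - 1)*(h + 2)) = h - 1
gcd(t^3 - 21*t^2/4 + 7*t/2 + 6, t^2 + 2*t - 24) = t - 4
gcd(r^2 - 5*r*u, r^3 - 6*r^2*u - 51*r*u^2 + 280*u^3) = r - 5*u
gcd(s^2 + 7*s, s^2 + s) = s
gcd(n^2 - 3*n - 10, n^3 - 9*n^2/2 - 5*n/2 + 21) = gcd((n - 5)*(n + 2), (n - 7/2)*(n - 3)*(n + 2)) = n + 2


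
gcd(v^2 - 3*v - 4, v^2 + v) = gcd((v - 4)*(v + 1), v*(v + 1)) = v + 1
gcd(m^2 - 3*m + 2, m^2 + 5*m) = 1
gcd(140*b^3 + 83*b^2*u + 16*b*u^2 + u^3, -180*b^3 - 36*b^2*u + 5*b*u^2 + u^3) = 5*b + u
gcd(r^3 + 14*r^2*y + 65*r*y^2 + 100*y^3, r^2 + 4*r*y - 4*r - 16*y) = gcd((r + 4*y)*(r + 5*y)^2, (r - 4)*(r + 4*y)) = r + 4*y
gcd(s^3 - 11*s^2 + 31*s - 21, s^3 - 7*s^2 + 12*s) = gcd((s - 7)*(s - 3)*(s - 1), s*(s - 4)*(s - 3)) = s - 3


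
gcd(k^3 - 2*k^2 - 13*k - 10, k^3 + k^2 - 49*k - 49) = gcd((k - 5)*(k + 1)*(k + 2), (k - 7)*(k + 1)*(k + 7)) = k + 1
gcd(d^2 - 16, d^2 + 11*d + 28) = d + 4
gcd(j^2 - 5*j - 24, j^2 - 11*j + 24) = j - 8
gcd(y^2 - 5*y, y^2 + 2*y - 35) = y - 5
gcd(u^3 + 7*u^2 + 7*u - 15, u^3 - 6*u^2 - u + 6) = u - 1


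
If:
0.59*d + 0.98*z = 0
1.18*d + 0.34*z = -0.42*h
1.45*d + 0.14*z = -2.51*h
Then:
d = 0.00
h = 0.00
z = 0.00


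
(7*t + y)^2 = 49*t^2 + 14*t*y + y^2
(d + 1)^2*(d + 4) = d^3 + 6*d^2 + 9*d + 4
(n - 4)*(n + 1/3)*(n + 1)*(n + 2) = n^4 - 2*n^3/3 - 31*n^2/3 - 34*n/3 - 8/3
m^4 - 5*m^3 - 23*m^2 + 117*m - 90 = (m - 6)*(m - 3)*(m - 1)*(m + 5)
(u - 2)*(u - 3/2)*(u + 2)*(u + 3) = u^4 + 3*u^3/2 - 17*u^2/2 - 6*u + 18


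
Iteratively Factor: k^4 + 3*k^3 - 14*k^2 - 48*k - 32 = (k - 4)*(k^3 + 7*k^2 + 14*k + 8) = (k - 4)*(k + 4)*(k^2 + 3*k + 2) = (k - 4)*(k + 2)*(k + 4)*(k + 1)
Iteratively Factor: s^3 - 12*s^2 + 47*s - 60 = (s - 4)*(s^2 - 8*s + 15) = (s - 4)*(s - 3)*(s - 5)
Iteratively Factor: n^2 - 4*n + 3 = (n - 1)*(n - 3)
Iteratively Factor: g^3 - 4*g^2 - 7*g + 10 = (g - 1)*(g^2 - 3*g - 10) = (g - 5)*(g - 1)*(g + 2)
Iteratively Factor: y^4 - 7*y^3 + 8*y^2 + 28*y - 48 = (y - 3)*(y^3 - 4*y^2 - 4*y + 16) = (y - 3)*(y + 2)*(y^2 - 6*y + 8) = (y - 3)*(y - 2)*(y + 2)*(y - 4)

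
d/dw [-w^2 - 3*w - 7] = -2*w - 3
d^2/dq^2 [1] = 0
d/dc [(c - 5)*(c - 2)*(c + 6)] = 3*c^2 - 2*c - 32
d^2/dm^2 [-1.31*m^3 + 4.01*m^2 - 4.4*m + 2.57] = 8.02 - 7.86*m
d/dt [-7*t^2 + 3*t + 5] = 3 - 14*t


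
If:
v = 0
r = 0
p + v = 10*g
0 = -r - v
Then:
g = p/10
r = 0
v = 0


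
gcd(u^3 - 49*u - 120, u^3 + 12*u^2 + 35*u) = u + 5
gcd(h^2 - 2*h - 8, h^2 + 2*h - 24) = h - 4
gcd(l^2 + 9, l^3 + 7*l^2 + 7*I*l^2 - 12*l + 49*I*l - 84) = l + 3*I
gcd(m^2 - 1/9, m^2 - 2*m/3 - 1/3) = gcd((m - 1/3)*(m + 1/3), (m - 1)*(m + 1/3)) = m + 1/3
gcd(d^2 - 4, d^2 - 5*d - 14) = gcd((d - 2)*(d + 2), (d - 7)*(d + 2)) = d + 2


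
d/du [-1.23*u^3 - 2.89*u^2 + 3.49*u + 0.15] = -3.69*u^2 - 5.78*u + 3.49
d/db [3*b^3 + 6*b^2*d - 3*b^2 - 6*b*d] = 9*b^2 + 12*b*d - 6*b - 6*d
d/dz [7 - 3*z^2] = -6*z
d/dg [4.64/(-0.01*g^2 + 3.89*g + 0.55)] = (0.0928*g - 18.0496)/(-0.01*g^2 + 3.89*g + 0.55)^2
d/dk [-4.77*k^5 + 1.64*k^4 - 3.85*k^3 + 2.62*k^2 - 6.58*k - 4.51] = -23.85*k^4 + 6.56*k^3 - 11.55*k^2 + 5.24*k - 6.58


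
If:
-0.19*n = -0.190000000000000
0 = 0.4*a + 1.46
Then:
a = -3.65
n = 1.00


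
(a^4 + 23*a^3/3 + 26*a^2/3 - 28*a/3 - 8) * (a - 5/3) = a^5 + 6*a^4 - 37*a^3/9 - 214*a^2/9 + 68*a/9 + 40/3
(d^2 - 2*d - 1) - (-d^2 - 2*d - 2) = 2*d^2 + 1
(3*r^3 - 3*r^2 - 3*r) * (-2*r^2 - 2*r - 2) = -6*r^5 + 6*r^3 + 12*r^2 + 6*r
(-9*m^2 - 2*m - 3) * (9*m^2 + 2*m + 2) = -81*m^4 - 36*m^3 - 49*m^2 - 10*m - 6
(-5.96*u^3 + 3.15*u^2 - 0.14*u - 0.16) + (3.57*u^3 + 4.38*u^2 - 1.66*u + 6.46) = -2.39*u^3 + 7.53*u^2 - 1.8*u + 6.3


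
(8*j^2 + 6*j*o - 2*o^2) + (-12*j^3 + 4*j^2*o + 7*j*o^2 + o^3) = -12*j^3 + 4*j^2*o + 8*j^2 + 7*j*o^2 + 6*j*o + o^3 - 2*o^2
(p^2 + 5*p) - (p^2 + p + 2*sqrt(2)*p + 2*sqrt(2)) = -2*sqrt(2)*p + 4*p - 2*sqrt(2)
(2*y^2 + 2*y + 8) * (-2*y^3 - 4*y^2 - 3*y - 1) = -4*y^5 - 12*y^4 - 30*y^3 - 40*y^2 - 26*y - 8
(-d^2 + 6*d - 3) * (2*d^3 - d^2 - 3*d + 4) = -2*d^5 + 13*d^4 - 9*d^3 - 19*d^2 + 33*d - 12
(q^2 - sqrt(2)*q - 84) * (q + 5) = q^3 - sqrt(2)*q^2 + 5*q^2 - 84*q - 5*sqrt(2)*q - 420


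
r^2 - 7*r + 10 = (r - 5)*(r - 2)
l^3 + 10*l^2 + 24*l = l*(l + 4)*(l + 6)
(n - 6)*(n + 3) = n^2 - 3*n - 18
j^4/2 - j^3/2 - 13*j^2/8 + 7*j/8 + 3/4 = (j/2 + 1/4)*(j - 2)*(j - 1)*(j + 3/2)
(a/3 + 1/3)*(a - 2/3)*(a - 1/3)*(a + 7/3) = a^4/3 + 7*a^3/9 - 7*a^2/27 - 43*a/81 + 14/81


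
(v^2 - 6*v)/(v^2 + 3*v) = (v - 6)/(v + 3)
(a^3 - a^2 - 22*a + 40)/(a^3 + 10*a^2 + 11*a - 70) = (a - 4)/(a + 7)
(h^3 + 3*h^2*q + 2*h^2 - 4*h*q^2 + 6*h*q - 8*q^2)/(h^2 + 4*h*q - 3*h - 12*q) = (h^2 - h*q + 2*h - 2*q)/(h - 3)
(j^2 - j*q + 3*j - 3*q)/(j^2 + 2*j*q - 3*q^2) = (j + 3)/(j + 3*q)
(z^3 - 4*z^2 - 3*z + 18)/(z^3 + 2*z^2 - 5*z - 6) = (z^3 - 4*z^2 - 3*z + 18)/(z^3 + 2*z^2 - 5*z - 6)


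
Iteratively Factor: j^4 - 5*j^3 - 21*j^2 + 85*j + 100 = (j - 5)*(j^3 - 21*j - 20) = (j - 5)^2*(j^2 + 5*j + 4) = (j - 5)^2*(j + 4)*(j + 1)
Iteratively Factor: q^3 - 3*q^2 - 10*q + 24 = (q + 3)*(q^2 - 6*q + 8) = (q - 4)*(q + 3)*(q - 2)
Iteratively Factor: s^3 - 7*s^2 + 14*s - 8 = (s - 1)*(s^2 - 6*s + 8) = (s - 2)*(s - 1)*(s - 4)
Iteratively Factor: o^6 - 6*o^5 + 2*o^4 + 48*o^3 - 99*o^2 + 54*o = (o - 3)*(o^5 - 3*o^4 - 7*o^3 + 27*o^2 - 18*o) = o*(o - 3)*(o^4 - 3*o^3 - 7*o^2 + 27*o - 18) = o*(o - 3)*(o + 3)*(o^3 - 6*o^2 + 11*o - 6) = o*(o - 3)^2*(o + 3)*(o^2 - 3*o + 2) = o*(o - 3)^2*(o - 1)*(o + 3)*(o - 2)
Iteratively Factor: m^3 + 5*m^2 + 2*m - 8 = (m - 1)*(m^2 + 6*m + 8) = (m - 1)*(m + 4)*(m + 2)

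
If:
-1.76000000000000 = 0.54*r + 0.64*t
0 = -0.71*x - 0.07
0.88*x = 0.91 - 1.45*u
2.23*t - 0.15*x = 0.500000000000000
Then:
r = -3.52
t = 0.22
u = 0.69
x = -0.10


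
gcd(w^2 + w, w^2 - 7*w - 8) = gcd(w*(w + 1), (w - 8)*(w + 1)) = w + 1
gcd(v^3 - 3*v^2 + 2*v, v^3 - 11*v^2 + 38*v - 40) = v - 2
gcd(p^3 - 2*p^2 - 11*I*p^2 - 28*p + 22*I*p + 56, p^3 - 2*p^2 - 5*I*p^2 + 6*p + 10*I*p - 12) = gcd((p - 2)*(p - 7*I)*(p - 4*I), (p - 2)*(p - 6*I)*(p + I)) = p - 2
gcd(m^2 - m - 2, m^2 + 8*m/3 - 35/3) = 1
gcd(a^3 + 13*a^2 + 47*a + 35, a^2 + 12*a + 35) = a^2 + 12*a + 35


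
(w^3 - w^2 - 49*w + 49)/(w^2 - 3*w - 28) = (w^2 + 6*w - 7)/(w + 4)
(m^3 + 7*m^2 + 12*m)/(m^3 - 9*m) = (m + 4)/(m - 3)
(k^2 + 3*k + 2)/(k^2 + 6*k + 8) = (k + 1)/(k + 4)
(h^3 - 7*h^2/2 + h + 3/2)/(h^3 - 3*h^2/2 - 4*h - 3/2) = (h - 1)/(h + 1)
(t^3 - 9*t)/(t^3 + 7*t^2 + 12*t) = (t - 3)/(t + 4)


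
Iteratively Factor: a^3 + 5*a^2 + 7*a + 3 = (a + 1)*(a^2 + 4*a + 3) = (a + 1)^2*(a + 3)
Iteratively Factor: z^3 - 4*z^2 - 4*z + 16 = (z - 2)*(z^2 - 2*z - 8) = (z - 4)*(z - 2)*(z + 2)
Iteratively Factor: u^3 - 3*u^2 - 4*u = (u - 4)*(u^2 + u) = u*(u - 4)*(u + 1)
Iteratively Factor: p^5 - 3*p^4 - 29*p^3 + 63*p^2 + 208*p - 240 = (p - 5)*(p^4 + 2*p^3 - 19*p^2 - 32*p + 48) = (p - 5)*(p - 4)*(p^3 + 6*p^2 + 5*p - 12) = (p - 5)*(p - 4)*(p - 1)*(p^2 + 7*p + 12) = (p - 5)*(p - 4)*(p - 1)*(p + 3)*(p + 4)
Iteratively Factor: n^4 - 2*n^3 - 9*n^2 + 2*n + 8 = (n + 2)*(n^3 - 4*n^2 - n + 4) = (n + 1)*(n + 2)*(n^2 - 5*n + 4) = (n - 1)*(n + 1)*(n + 2)*(n - 4)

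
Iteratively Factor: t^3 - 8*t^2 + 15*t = (t - 3)*(t^2 - 5*t) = t*(t - 3)*(t - 5)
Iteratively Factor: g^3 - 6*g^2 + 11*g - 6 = (g - 1)*(g^2 - 5*g + 6) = (g - 2)*(g - 1)*(g - 3)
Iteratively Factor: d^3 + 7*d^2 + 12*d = (d)*(d^2 + 7*d + 12) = d*(d + 3)*(d + 4)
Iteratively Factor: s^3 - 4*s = (s - 2)*(s^2 + 2*s) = s*(s - 2)*(s + 2)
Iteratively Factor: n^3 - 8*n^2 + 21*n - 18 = (n - 3)*(n^2 - 5*n + 6) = (n - 3)^2*(n - 2)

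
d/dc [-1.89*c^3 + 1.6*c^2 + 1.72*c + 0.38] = -5.67*c^2 + 3.2*c + 1.72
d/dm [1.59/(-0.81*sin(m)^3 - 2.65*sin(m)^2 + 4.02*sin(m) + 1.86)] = (3.8637*sin(m)^2 + 8.427*sin(m) - 6.3918)*cos(m)/(0.81*sin(m)^3 + 2.65*sin(m)^2 - 4.02*sin(m) - 1.86)^2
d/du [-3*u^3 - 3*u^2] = 3*u*(-3*u - 2)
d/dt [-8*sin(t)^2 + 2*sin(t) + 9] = 2*(1 - 8*sin(t))*cos(t)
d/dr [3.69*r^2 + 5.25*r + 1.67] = 7.38*r + 5.25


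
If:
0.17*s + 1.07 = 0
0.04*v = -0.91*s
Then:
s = -6.29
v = 143.19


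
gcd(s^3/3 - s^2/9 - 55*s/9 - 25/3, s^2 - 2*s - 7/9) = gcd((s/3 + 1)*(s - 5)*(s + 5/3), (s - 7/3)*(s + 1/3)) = 1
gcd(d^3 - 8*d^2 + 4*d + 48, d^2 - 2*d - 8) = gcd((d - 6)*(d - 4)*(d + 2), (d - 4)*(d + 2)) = d^2 - 2*d - 8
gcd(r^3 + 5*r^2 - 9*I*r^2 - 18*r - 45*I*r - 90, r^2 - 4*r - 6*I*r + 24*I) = r - 6*I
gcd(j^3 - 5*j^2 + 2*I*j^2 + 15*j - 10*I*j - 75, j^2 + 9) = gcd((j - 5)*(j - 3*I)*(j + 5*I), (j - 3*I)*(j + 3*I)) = j - 3*I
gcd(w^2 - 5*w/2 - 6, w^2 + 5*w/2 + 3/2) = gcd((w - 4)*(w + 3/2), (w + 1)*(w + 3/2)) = w + 3/2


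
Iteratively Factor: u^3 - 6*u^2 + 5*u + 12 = (u - 4)*(u^2 - 2*u - 3) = (u - 4)*(u - 3)*(u + 1)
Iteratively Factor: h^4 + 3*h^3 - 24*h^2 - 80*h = (h)*(h^3 + 3*h^2 - 24*h - 80) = h*(h - 5)*(h^2 + 8*h + 16) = h*(h - 5)*(h + 4)*(h + 4)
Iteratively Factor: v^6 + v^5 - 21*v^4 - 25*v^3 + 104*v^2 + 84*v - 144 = (v + 3)*(v^5 - 2*v^4 - 15*v^3 + 20*v^2 + 44*v - 48) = (v - 1)*(v + 3)*(v^4 - v^3 - 16*v^2 + 4*v + 48) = (v - 1)*(v + 2)*(v + 3)*(v^3 - 3*v^2 - 10*v + 24) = (v - 1)*(v + 2)*(v + 3)^2*(v^2 - 6*v + 8) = (v - 4)*(v - 1)*(v + 2)*(v + 3)^2*(v - 2)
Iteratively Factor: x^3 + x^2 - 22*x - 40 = (x - 5)*(x^2 + 6*x + 8) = (x - 5)*(x + 2)*(x + 4)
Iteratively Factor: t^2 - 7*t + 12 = (t - 3)*(t - 4)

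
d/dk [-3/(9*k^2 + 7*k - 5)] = 3*(18*k + 7)/(9*k^2 + 7*k - 5)^2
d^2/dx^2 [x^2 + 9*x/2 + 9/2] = 2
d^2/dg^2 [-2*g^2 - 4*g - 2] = -4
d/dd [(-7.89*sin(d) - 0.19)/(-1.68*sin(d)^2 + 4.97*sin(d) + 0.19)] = (-0.638400000000004*sin(d) + 6.6276*cos(2*d) - 7.1824)*cos(d)/(-1.68*sin(d)^2 + 4.97*sin(d) + 0.19)^2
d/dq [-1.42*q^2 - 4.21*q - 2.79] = -2.84*q - 4.21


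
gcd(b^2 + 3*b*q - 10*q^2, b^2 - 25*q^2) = b + 5*q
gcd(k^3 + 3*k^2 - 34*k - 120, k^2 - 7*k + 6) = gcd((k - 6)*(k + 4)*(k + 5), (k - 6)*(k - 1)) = k - 6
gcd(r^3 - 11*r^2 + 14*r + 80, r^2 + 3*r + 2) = r + 2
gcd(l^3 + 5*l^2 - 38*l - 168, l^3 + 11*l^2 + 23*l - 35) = l + 7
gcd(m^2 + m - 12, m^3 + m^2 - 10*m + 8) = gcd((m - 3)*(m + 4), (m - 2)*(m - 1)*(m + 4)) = m + 4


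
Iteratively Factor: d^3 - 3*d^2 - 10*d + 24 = (d + 3)*(d^2 - 6*d + 8) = (d - 4)*(d + 3)*(d - 2)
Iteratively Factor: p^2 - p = (p)*(p - 1)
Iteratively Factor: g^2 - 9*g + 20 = (g - 5)*(g - 4)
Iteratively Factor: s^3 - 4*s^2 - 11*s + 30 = (s - 5)*(s^2 + s - 6) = (s - 5)*(s - 2)*(s + 3)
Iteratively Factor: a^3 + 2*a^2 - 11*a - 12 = (a - 3)*(a^2 + 5*a + 4) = (a - 3)*(a + 1)*(a + 4)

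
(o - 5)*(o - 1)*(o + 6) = o^3 - 31*o + 30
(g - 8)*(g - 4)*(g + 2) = g^3 - 10*g^2 + 8*g + 64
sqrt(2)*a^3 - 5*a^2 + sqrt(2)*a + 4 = (a - 2*sqrt(2))*(a - sqrt(2))*(sqrt(2)*a + 1)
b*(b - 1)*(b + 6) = b^3 + 5*b^2 - 6*b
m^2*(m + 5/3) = m^3 + 5*m^2/3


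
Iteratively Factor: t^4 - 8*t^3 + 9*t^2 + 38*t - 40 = (t - 5)*(t^3 - 3*t^2 - 6*t + 8) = (t - 5)*(t - 1)*(t^2 - 2*t - 8) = (t - 5)*(t - 4)*(t - 1)*(t + 2)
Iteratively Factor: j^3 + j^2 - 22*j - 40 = (j + 2)*(j^2 - j - 20) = (j - 5)*(j + 2)*(j + 4)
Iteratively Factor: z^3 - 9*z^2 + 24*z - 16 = (z - 4)*(z^2 - 5*z + 4) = (z - 4)^2*(z - 1)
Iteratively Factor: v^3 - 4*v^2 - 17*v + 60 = (v - 5)*(v^2 + v - 12) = (v - 5)*(v - 3)*(v + 4)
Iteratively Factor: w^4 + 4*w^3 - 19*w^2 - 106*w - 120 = (w + 2)*(w^3 + 2*w^2 - 23*w - 60) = (w + 2)*(w + 4)*(w^2 - 2*w - 15) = (w - 5)*(w + 2)*(w + 4)*(w + 3)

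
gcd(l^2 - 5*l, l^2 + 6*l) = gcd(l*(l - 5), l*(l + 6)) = l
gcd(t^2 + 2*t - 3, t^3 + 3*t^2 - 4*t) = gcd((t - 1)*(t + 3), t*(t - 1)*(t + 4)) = t - 1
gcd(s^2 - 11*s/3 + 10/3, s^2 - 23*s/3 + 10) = s - 5/3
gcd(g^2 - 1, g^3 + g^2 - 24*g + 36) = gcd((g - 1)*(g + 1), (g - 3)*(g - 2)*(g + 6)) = 1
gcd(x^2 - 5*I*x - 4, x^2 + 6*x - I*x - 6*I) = x - I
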